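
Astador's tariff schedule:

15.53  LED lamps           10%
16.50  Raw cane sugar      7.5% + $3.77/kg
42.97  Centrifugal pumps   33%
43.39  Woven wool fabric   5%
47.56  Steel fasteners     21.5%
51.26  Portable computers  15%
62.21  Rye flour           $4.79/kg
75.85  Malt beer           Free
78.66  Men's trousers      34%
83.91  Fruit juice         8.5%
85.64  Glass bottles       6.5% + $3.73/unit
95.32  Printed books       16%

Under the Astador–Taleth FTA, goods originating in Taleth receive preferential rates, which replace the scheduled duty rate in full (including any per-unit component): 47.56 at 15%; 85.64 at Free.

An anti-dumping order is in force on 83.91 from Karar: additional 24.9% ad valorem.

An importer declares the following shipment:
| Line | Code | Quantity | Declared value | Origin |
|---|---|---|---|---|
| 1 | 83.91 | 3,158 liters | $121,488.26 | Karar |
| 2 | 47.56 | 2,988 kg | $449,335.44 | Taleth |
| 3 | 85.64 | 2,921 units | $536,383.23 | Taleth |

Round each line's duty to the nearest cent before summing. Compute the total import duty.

Line 1 (83.91, Karar, 3,158 liters, $121,488.26):
Base rate for 83.91 is 8.5%.
Additional duty on 83.91 from Karar: +24.9%. Applied ad valorem rate: 8.5% + 24.9% = 33.4%.
Duty = $121,488.26 × 33.4% = $40,577.08.
Line 2 (47.56, Taleth, 2,988 kg, $449,335.44):
Base rate for 47.56 is 21.5%.
Origin Taleth qualifies under the Astador–Taleth agreement and 47.56 is covered: preferential rate 15% applies instead.
Duty = $449,335.44 × 15% = $67,400.32.
Line 3 (85.64, Taleth, 2,921 units, $536,383.23):
Base rate for 85.64 is 6.5% + $3.73/unit.
Origin Taleth qualifies under the Astador–Taleth agreement and 85.64 is covered: preferential rate Free applies instead.
Duty = $536,383.23 × 0% = $0.00.
Total = $40,577.08 + $67,400.32 + $0.00 = $107,977.40.

$107,977.40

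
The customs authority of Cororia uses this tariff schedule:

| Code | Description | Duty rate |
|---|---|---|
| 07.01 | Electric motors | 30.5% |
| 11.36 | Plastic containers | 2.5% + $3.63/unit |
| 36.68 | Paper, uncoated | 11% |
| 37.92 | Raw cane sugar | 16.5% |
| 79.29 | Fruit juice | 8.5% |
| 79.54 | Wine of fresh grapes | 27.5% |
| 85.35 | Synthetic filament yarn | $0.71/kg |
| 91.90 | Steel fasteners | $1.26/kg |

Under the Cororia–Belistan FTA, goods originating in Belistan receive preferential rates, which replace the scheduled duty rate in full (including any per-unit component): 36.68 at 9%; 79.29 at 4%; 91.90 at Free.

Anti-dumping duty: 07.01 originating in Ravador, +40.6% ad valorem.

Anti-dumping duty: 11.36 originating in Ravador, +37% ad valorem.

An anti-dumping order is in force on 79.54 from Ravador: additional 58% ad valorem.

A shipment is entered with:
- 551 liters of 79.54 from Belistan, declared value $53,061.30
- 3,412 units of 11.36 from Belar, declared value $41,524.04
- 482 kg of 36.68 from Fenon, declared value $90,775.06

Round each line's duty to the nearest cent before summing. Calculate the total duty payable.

$38,000.78

Line 1 (79.54, Belistan, 551 liters, $53,061.30):
Base rate for 79.54 is 27.5%.
Origin Belistan is the FTA partner but 79.54 is not on the preference list; base rate stands.
The additional-duty order on 79.54 targets Ravador, not Belistan; it does not apply.
Duty = $53,061.30 × 27.5% = $14,591.86.
Line 2 (11.36, Belar, 3,412 units, $41,524.04):
Base rate for 11.36 is 2.5% + $3.63/unit.
The additional-duty order on 11.36 targets Ravador, not Belar; it does not apply.
Duty = $41,524.04 × 2.5% + 3,412 × $3.63 = $13,423.66.
Line 3 (36.68, Fenon, 482 kg, $90,775.06):
Base rate for 36.68 is 11%.
36.68 has an FTA preferential rate, but origin Fenon is not Belistan; base rate stands.
Duty = $90,775.06 × 11% = $9,985.26.
Total = $14,591.86 + $13,423.66 + $9,985.26 = $38,000.78.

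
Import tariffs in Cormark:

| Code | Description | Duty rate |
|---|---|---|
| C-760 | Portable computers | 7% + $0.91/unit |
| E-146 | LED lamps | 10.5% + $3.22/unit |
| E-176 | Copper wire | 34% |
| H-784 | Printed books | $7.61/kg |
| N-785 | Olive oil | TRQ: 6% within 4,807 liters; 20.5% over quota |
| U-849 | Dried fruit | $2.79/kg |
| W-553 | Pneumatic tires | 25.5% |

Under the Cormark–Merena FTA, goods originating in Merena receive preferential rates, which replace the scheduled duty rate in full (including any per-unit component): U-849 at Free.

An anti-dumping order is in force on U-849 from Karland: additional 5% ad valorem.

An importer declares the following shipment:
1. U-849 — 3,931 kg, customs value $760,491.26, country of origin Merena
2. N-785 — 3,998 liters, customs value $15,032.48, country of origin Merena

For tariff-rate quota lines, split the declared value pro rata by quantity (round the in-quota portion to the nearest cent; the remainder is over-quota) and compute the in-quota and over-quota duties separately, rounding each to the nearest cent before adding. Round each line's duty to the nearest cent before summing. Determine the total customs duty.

Line 1 (U-849, Merena, 3,931 kg, $760,491.26):
Base rate for U-849 is $2.79/kg.
Origin Merena qualifies under the Cormark–Merena agreement and U-849 is covered: preferential rate Free applies instead.
The additional-duty order on U-849 targets Karland, not Merena; it does not apply.
Duty = $760,491.26 × 0% = $0.00.
Line 2 (N-785, Merena, 3,998 liters, $15,032.48):
Code N-785 is under a tariff-rate quota (threshold 4,807 liters). Quantity 3,998 liters is within the quota, so the in-quota rate 6% applies to the full value.
Duty = $15,032.48 × 6% = $901.95.
Total = $0.00 + $901.95 = $901.95.

$901.95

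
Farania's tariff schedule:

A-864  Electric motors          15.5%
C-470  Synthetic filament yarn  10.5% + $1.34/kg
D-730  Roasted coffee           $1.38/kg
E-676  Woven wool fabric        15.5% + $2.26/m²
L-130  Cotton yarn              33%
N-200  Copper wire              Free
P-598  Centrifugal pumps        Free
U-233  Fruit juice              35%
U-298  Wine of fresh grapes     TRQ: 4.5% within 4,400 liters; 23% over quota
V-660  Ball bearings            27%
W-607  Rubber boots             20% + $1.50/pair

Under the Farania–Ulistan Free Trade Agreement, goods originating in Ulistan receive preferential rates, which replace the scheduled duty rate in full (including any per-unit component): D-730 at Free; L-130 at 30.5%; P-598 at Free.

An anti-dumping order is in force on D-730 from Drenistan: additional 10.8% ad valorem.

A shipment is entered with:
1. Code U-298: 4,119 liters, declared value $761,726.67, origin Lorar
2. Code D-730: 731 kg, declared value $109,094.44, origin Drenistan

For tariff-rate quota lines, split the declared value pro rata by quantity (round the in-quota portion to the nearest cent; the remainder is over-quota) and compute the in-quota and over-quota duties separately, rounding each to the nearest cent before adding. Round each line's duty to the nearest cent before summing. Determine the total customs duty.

$47,068.68

Line 1 (U-298, Lorar, 4,119 liters, $761,726.67):
Code U-298 is under a tariff-rate quota (threshold 4,400 liters). Quantity 4,119 liters is within the quota, so the in-quota rate 4.5% applies to the full value.
Duty = $761,726.67 × 4.5% = $34,277.70.
Line 2 (D-730, Drenistan, 731 kg, $109,094.44):
Base rate for D-730 is $1.38/kg.
D-730 has an FTA preferential rate, but origin Drenistan is not Ulistan; base rate stands.
Additional duty on D-730 from Drenistan: +10.8% ad valorem. Applied ad valorem rate = 10.8%.
Duty = $109,094.44 × 10.8% + 731 × $1.38 = $12,790.98.
Total = $34,277.70 + $12,790.98 = $47,068.68.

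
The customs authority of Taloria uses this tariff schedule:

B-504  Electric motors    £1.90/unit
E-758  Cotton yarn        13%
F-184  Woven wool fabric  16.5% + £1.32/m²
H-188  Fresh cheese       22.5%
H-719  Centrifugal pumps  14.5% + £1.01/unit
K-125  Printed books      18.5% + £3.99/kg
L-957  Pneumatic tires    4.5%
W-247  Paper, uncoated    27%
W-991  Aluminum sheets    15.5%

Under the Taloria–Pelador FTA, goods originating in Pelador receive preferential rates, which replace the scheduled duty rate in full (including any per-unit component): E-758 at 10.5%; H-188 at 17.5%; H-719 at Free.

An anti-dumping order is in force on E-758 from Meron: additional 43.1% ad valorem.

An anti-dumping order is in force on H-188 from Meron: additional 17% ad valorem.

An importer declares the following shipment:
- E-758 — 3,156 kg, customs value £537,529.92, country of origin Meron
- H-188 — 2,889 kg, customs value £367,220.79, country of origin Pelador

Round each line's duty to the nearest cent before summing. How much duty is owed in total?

Line 1 (E-758, Meron, 3,156 kg, £537,529.92):
Base rate for E-758 is 13%.
E-758 has an FTA preferential rate, but origin Meron is not Pelador; base rate stands.
Additional duty on E-758 from Meron: +43.1%. Applied ad valorem rate: 13% + 43.1% = 56.1%.
Duty = £537,529.92 × 56.1% = £301,554.29.
Line 2 (H-188, Pelador, 2,889 kg, £367,220.79):
Base rate for H-188 is 22.5%.
Origin Pelador qualifies under the Taloria–Pelador agreement and H-188 is covered: preferential rate 17.5% applies instead.
The additional-duty order on H-188 targets Meron, not Pelador; it does not apply.
Duty = £367,220.79 × 17.5% = £64,263.64.
Total = £301,554.29 + £64,263.64 = £365,817.93.

£365,817.93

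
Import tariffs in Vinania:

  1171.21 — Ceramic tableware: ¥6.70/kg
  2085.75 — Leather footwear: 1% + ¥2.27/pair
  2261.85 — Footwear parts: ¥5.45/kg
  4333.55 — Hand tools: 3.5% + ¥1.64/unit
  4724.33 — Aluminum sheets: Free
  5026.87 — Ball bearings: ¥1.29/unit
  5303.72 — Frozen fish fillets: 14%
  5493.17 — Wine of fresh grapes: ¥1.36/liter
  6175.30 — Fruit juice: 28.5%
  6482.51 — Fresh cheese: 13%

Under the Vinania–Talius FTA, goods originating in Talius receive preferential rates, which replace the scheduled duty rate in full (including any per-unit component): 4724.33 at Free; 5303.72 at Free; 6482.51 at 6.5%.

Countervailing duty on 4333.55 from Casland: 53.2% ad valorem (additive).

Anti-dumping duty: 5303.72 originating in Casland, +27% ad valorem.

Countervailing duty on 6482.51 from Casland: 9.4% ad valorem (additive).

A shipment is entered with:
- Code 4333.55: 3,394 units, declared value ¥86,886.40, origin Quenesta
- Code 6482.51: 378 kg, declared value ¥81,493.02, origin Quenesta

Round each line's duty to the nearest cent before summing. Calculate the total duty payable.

¥19,201.27

Line 1 (4333.55, Quenesta, 3,394 units, ¥86,886.40):
Base rate for 4333.55 is 3.5% + ¥1.64/unit.
The additional-duty order on 4333.55 targets Casland, not Quenesta; it does not apply.
Duty = ¥86,886.40 × 3.5% + 3,394 × ¥1.64 = ¥8,607.18.
Line 2 (6482.51, Quenesta, 378 kg, ¥81,493.02):
Base rate for 6482.51 is 13%.
6482.51 has an FTA preferential rate, but origin Quenesta is not Talius; base rate stands.
The additional-duty order on 6482.51 targets Casland, not Quenesta; it does not apply.
Duty = ¥81,493.02 × 13% = ¥10,594.09.
Total = ¥8,607.18 + ¥10,594.09 = ¥19,201.27.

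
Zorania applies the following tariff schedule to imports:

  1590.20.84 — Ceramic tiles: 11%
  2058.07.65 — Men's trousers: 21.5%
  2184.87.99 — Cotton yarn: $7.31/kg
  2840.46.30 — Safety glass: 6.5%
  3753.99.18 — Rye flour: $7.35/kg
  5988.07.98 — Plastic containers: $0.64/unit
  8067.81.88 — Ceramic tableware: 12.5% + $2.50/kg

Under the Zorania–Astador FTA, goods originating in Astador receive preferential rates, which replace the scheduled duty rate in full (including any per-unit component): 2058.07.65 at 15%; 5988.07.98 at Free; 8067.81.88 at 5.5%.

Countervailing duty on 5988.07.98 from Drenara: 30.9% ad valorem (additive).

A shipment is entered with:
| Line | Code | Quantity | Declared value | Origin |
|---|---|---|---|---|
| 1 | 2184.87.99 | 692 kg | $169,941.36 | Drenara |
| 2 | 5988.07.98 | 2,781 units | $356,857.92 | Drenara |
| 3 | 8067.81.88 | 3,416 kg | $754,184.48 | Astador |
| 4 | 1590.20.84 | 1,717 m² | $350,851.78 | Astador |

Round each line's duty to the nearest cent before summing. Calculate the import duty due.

Line 1 (2184.87.99, Drenara, 692 kg, $169,941.36):
Base rate for 2184.87.99 is $7.31/kg.
Duty = 692 × $7.31 = $5,058.52.
Line 2 (5988.07.98, Drenara, 2,781 units, $356,857.92):
Base rate for 5988.07.98 is $0.64/unit.
5988.07.98 has an FTA preferential rate, but origin Drenara is not Astador; base rate stands.
Additional duty on 5988.07.98 from Drenara: +30.9% ad valorem. Applied ad valorem rate = 30.9%.
Duty = $356,857.92 × 30.9% + 2,781 × $0.64 = $112,048.94.
Line 3 (8067.81.88, Astador, 3,416 kg, $754,184.48):
Base rate for 8067.81.88 is 12.5% + $2.50/kg.
Origin Astador qualifies under the Zorania–Astador agreement and 8067.81.88 is covered: preferential rate 5.5% applies instead.
Duty = $754,184.48 × 5.5% = $41,480.15.
Line 4 (1590.20.84, Astador, 1,717 m², $350,851.78):
Base rate for 1590.20.84 is 11%.
Origin Astador is the FTA partner but 1590.20.84 is not on the preference list; base rate stands.
Duty = $350,851.78 × 11% = $38,593.70.
Total = $5,058.52 + $112,048.94 + $41,480.15 + $38,593.70 = $197,181.31.

$197,181.31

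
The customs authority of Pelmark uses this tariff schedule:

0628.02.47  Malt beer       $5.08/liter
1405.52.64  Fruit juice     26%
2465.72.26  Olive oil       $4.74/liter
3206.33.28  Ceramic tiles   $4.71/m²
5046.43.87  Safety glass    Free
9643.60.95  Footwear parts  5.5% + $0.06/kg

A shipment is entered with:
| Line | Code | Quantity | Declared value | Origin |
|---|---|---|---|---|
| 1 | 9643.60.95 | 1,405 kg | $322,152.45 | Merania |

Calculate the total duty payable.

$17,802.68

Line 1 (9643.60.95, Merania, 1,405 kg, $322,152.45):
Base rate for 9643.60.95 is 5.5% + $0.06/kg.
Duty = $322,152.45 × 5.5% + 1,405 × $0.06 = $17,802.68.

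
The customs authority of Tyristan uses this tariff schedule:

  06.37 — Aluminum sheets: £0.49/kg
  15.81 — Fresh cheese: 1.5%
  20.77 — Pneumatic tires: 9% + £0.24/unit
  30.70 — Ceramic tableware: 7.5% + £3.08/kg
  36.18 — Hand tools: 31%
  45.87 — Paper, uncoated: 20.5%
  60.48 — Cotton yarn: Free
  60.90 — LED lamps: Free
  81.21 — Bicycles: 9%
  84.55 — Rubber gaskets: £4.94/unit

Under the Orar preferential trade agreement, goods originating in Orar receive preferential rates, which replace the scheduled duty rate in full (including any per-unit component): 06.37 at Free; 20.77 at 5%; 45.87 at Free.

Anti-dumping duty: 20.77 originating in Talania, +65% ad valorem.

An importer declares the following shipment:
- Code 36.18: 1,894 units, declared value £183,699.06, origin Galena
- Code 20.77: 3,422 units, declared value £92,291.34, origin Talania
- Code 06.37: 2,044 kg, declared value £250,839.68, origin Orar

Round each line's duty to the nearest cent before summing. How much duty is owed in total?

Line 1 (36.18, Galena, 1,894 units, £183,699.06):
Base rate for 36.18 is 31%.
Duty = £183,699.06 × 31% = £56,946.71.
Line 2 (20.77, Talania, 3,422 units, £92,291.34):
Base rate for 20.77 is 9% + £0.24/unit.
20.77 has an FTA preferential rate, but origin Talania is not Orar; base rate stands.
Additional duty on 20.77 from Talania: +65%. Applied ad valorem rate: 9% + 65% = 74%.
Duty = £92,291.34 × 74% + 3,422 × £0.24 = £69,116.87.
Line 3 (06.37, Orar, 2,044 kg, £250,839.68):
Base rate for 06.37 is £0.49/kg.
Origin Orar qualifies under the Tyristan–Orar agreement and 06.37 is covered: preferential rate Free applies instead.
Duty = £250,839.68 × 0% = £0.00.
Total = £56,946.71 + £69,116.87 + £0.00 = £126,063.58.

£126,063.58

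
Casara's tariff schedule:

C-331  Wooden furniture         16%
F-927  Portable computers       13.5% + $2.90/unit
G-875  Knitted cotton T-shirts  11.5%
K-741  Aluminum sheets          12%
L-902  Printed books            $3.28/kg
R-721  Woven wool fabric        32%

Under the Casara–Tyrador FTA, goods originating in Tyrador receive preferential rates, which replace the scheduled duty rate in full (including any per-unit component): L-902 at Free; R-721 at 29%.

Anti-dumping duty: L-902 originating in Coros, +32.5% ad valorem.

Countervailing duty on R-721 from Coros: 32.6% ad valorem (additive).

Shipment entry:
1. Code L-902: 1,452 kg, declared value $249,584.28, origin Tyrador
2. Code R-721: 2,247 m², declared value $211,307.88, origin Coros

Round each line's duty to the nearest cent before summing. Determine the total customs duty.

$136,504.89

Line 1 (L-902, Tyrador, 1,452 kg, $249,584.28):
Base rate for L-902 is $3.28/kg.
Origin Tyrador qualifies under the Casara–Tyrador agreement and L-902 is covered: preferential rate Free applies instead.
The additional-duty order on L-902 targets Coros, not Tyrador; it does not apply.
Duty = $249,584.28 × 0% = $0.00.
Line 2 (R-721, Coros, 2,247 m², $211,307.88):
Base rate for R-721 is 32%.
R-721 has an FTA preferential rate, but origin Coros is not Tyrador; base rate stands.
Additional duty on R-721 from Coros: +32.6%. Applied ad valorem rate: 32% + 32.6% = 64.6%.
Duty = $211,307.88 × 64.6% = $136,504.89.
Total = $0.00 + $136,504.89 = $136,504.89.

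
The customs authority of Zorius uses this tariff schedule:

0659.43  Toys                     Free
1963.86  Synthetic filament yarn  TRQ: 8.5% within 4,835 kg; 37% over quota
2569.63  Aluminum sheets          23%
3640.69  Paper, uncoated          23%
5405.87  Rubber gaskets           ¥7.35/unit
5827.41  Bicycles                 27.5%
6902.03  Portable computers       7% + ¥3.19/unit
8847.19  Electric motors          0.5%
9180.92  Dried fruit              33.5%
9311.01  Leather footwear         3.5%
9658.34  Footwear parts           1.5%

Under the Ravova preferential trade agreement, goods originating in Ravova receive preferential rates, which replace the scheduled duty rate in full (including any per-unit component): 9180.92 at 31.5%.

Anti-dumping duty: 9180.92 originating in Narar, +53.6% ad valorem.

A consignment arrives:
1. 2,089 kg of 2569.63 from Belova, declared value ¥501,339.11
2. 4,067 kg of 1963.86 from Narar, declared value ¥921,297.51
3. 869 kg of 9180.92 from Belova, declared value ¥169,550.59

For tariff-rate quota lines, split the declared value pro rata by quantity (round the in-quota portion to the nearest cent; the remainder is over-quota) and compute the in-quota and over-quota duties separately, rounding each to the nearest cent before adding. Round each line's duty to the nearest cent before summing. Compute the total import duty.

Line 1 (2569.63, Belova, 2,089 kg, ¥501,339.11):
Base rate for 2569.63 is 23%.
Duty = ¥501,339.11 × 23% = ¥115,308.00.
Line 2 (1963.86, Narar, 4,067 kg, ¥921,297.51):
Code 1963.86 is under a tariff-rate quota (threshold 4,835 kg). Quantity 4,067 kg is within the quota, so the in-quota rate 8.5% applies to the full value.
Duty = ¥921,297.51 × 8.5% = ¥78,310.29.
Line 3 (9180.92, Belova, 869 kg, ¥169,550.59):
Base rate for 9180.92 is 33.5%.
9180.92 has an FTA preferential rate, but origin Belova is not Ravova; base rate stands.
The additional-duty order on 9180.92 targets Narar, not Belova; it does not apply.
Duty = ¥169,550.59 × 33.5% = ¥56,799.45.
Total = ¥115,308.00 + ¥78,310.29 + ¥56,799.45 = ¥250,417.74.

¥250,417.74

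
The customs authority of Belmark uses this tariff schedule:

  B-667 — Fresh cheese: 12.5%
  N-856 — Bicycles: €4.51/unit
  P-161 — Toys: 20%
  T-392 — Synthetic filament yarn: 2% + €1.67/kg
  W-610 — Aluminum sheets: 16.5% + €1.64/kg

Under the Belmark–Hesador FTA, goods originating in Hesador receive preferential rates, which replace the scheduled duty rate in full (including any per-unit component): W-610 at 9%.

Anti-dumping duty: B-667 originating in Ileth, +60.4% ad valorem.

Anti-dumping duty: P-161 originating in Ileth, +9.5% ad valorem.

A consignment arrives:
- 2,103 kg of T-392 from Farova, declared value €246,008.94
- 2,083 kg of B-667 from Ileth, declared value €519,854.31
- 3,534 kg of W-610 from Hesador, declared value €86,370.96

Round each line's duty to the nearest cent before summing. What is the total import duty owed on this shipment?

€395,179.37

Line 1 (T-392, Farova, 2,103 kg, €246,008.94):
Base rate for T-392 is 2% + €1.67/kg.
Duty = €246,008.94 × 2% + 2,103 × €1.67 = €8,432.19.
Line 2 (B-667, Ileth, 2,083 kg, €519,854.31):
Base rate for B-667 is 12.5%.
Additional duty on B-667 from Ileth: +60.4%. Applied ad valorem rate: 12.5% + 60.4% = 72.9%.
Duty = €519,854.31 × 72.9% = €378,973.79.
Line 3 (W-610, Hesador, 3,534 kg, €86,370.96):
Base rate for W-610 is 16.5% + €1.64/kg.
Origin Hesador qualifies under the Belmark–Hesador agreement and W-610 is covered: preferential rate 9% applies instead.
Duty = €86,370.96 × 9% = €7,773.39.
Total = €8,432.19 + €378,973.79 + €7,773.39 = €395,179.37.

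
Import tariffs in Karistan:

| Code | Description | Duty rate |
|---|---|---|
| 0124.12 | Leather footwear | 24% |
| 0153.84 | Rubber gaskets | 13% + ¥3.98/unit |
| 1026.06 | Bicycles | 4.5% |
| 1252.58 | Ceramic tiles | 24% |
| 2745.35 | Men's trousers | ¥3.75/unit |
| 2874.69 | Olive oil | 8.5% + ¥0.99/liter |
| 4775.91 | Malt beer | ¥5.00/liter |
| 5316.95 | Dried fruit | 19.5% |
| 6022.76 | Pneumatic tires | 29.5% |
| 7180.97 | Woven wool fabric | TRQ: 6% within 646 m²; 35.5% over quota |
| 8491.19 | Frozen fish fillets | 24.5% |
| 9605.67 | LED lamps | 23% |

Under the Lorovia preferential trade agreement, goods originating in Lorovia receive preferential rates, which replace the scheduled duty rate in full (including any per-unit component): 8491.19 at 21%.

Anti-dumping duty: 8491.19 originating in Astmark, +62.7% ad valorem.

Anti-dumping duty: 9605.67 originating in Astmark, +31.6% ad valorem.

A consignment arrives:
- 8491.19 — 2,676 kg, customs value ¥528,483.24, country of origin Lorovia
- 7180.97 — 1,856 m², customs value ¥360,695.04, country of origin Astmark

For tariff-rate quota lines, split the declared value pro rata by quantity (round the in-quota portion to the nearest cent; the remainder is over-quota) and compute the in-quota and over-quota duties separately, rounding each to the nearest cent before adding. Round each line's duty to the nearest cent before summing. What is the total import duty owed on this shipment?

¥201,992.85

Line 1 (8491.19, Lorovia, 2,676 kg, ¥528,483.24):
Base rate for 8491.19 is 24.5%.
Origin Lorovia qualifies under the Karistan–Lorovia agreement and 8491.19 is covered: preferential rate 21% applies instead.
The additional-duty order on 8491.19 targets Astmark, not Lorovia; it does not apply.
Duty = ¥528,483.24 × 21% = ¥110,981.48.
Line 2 (7180.97, Astmark, 1,856 m², ¥360,695.04):
Code 7180.97 is under a tariff-rate quota (threshold 646 m²). In-quota: 646 m² at 6%; over-quota: 1,210 m² at 35.5%.
Pro-rata value split: in-quota = ¥360,695.04 × 646/1,856 = ¥125,543.64; over-quota = ¥360,695.04 − ¥125,543.64 = ¥235,151.40.
In-quota duty = ¥125,543.64 × 6% = ¥7,532.62. Over-quota duty = ¥235,151.40 × 35.5% = ¥83,478.75.
Line duty = ¥7,532.62 + ¥83,478.75 = ¥91,011.37.
Total = ¥110,981.48 + ¥91,011.37 = ¥201,992.85.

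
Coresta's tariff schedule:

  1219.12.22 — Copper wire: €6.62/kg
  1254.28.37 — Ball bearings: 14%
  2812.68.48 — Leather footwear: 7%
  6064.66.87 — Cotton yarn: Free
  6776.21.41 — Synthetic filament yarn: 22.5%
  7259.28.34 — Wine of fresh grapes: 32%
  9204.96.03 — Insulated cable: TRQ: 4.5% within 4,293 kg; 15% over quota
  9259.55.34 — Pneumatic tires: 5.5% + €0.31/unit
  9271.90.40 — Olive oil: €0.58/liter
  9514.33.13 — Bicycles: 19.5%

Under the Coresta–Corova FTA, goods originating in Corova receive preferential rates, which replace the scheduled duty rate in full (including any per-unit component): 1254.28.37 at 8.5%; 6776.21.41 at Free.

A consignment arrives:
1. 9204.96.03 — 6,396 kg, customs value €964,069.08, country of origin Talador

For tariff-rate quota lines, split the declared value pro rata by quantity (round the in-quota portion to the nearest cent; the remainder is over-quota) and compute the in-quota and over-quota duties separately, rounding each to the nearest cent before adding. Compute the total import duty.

€76,666.56

Line 1 (9204.96.03, Talador, 6,396 kg, €964,069.08):
Code 9204.96.03 is under a tariff-rate quota (threshold 4,293 kg). In-quota: 4,293 kg at 4.5%; over-quota: 2,103 kg at 15%.
Pro-rata value split: in-quota = €964,069.08 × 4,293/6,396 = €647,083.89; over-quota = €964,069.08 − €647,083.89 = €316,985.19.
In-quota duty = €647,083.89 × 4.5% = €29,118.78. Over-quota duty = €316,985.19 × 15% = €47,547.78.
Line duty = €29,118.78 + €47,547.78 = €76,666.56.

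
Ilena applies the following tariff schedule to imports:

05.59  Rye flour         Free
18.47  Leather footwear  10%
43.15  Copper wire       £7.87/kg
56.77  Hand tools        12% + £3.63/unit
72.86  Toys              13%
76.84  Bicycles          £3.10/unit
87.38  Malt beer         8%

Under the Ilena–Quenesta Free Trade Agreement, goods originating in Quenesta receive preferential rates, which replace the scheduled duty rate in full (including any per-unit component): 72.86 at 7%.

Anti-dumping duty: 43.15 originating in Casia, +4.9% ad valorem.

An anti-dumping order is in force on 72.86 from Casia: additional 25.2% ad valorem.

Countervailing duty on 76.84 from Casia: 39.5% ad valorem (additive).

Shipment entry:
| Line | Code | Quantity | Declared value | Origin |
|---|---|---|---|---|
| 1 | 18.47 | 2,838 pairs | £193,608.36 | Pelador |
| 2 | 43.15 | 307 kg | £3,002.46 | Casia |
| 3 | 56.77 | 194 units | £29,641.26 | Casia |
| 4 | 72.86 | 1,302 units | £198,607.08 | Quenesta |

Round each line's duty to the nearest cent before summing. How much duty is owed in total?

Line 1 (18.47, Pelador, 2,838 pairs, £193,608.36):
Base rate for 18.47 is 10%.
Duty = £193,608.36 × 10% = £19,360.84.
Line 2 (43.15, Casia, 307 kg, £3,002.46):
Base rate for 43.15 is £7.87/kg.
Additional duty on 43.15 from Casia: +4.9% ad valorem. Applied ad valorem rate = 4.9%.
Duty = £3,002.46 × 4.9% + 307 × £7.87 = £2,563.21.
Line 3 (56.77, Casia, 194 units, £29,641.26):
Base rate for 56.77 is 12% + £3.63/unit.
Duty = £29,641.26 × 12% + 194 × £3.63 = £4,261.17.
Line 4 (72.86, Quenesta, 1,302 units, £198,607.08):
Base rate for 72.86 is 13%.
Origin Quenesta qualifies under the Ilena–Quenesta agreement and 72.86 is covered: preferential rate 7% applies instead.
The additional-duty order on 72.86 targets Casia, not Quenesta; it does not apply.
Duty = £198,607.08 × 7% = £13,902.50.
Total = £19,360.84 + £2,563.21 + £4,261.17 + £13,902.50 = £40,087.72.

£40,087.72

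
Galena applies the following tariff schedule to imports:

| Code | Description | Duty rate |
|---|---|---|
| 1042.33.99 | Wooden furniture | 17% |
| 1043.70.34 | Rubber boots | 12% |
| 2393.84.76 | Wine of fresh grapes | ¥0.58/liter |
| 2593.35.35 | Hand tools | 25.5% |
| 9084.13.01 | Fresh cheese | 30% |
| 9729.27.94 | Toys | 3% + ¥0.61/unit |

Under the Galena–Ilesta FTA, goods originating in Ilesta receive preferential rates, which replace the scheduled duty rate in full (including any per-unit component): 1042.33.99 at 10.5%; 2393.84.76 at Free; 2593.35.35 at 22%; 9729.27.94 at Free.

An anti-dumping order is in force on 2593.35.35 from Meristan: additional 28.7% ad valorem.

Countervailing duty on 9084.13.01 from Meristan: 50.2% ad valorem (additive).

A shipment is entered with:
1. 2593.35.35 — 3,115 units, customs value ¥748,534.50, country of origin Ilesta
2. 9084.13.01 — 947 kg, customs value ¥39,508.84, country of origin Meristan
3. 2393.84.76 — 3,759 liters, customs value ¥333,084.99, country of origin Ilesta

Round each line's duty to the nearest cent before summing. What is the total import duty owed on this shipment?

¥196,363.68

Line 1 (2593.35.35, Ilesta, 3,115 units, ¥748,534.50):
Base rate for 2593.35.35 is 25.5%.
Origin Ilesta qualifies under the Galena–Ilesta agreement and 2593.35.35 is covered: preferential rate 22% applies instead.
The additional-duty order on 2593.35.35 targets Meristan, not Ilesta; it does not apply.
Duty = ¥748,534.50 × 22% = ¥164,677.59.
Line 2 (9084.13.01, Meristan, 947 kg, ¥39,508.84):
Base rate for 9084.13.01 is 30%.
Additional duty on 9084.13.01 from Meristan: +50.2%. Applied ad valorem rate: 30% + 50.2% = 80.2%.
Duty = ¥39,508.84 × 80.2% = ¥31,686.09.
Line 3 (2393.84.76, Ilesta, 3,759 liters, ¥333,084.99):
Base rate for 2393.84.76 is ¥0.58/liter.
Origin Ilesta qualifies under the Galena–Ilesta agreement and 2393.84.76 is covered: preferential rate Free applies instead.
Duty = ¥333,084.99 × 0% = ¥0.00.
Total = ¥164,677.59 + ¥31,686.09 + ¥0.00 = ¥196,363.68.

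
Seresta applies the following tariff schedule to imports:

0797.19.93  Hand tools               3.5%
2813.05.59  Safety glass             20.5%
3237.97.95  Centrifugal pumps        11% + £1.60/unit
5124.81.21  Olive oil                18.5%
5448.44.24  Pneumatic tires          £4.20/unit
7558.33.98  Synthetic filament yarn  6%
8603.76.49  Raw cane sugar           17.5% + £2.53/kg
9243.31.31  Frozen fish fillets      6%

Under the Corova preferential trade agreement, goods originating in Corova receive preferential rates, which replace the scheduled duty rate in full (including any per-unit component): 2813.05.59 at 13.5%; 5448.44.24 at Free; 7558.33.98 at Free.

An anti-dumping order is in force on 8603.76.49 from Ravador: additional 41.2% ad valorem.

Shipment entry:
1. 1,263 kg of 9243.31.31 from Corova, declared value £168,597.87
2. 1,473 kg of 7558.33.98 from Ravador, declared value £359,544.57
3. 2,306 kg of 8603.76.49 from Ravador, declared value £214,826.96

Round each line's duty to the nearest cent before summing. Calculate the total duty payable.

Line 1 (9243.31.31, Corova, 1,263 kg, £168,597.87):
Base rate for 9243.31.31 is 6%.
Origin Corova is the FTA partner but 9243.31.31 is not on the preference list; base rate stands.
Duty = £168,597.87 × 6% = £10,115.87.
Line 2 (7558.33.98, Ravador, 1,473 kg, £359,544.57):
Base rate for 7558.33.98 is 6%.
7558.33.98 has an FTA preferential rate, but origin Ravador is not Corova; base rate stands.
Duty = £359,544.57 × 6% = £21,572.67.
Line 3 (8603.76.49, Ravador, 2,306 kg, £214,826.96):
Base rate for 8603.76.49 is 17.5% + £2.53/kg.
Additional duty on 8603.76.49 from Ravador: +41.2%. Applied ad valorem rate: 17.5% + 41.2% = 58.7%.
Duty = £214,826.96 × 58.7% + 2,306 × £2.53 = £131,937.61.
Total = £10,115.87 + £21,572.67 + £131,937.61 = £163,626.15.

£163,626.15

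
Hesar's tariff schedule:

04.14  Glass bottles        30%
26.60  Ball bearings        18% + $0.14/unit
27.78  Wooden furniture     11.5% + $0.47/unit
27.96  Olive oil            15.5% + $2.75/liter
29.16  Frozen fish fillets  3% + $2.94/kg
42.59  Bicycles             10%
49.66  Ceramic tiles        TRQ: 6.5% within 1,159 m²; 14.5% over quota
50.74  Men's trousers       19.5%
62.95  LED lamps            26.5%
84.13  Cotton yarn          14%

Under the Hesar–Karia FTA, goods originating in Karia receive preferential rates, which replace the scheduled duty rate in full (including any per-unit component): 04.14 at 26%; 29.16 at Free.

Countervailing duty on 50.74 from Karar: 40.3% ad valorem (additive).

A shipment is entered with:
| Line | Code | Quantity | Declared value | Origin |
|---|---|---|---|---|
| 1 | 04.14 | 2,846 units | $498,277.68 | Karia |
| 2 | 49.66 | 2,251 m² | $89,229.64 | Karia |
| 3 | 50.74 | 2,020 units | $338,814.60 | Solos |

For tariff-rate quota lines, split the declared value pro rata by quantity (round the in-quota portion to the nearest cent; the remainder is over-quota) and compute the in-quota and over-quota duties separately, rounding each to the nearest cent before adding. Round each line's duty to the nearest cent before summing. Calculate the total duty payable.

$204,883.93

Line 1 (04.14, Karia, 2,846 units, $498,277.68):
Base rate for 04.14 is 30%.
Origin Karia qualifies under the Hesar–Karia agreement and 04.14 is covered: preferential rate 26% applies instead.
Duty = $498,277.68 × 26% = $129,552.20.
Line 2 (49.66, Karia, 2,251 m², $89,229.64):
Code 49.66 is under a tariff-rate quota (threshold 1,159 m²). In-quota: 1,159 m² at 6.5%; over-quota: 1,092 m² at 14.5%.
Pro-rata value split: in-quota = $89,229.64 × 1,159/2,251 = $45,942.76; over-quota = $89,229.64 − $45,942.76 = $43,286.88.
In-quota duty = $45,942.76 × 6.5% = $2,986.28. Over-quota duty = $43,286.88 × 14.5% = $6,276.60.
Line duty = $2,986.28 + $6,276.60 = $9,262.88.
Line 3 (50.74, Solos, 2,020 units, $338,814.60):
Base rate for 50.74 is 19.5%.
The additional-duty order on 50.74 targets Karar, not Solos; it does not apply.
Duty = $338,814.60 × 19.5% = $66,068.85.
Total = $129,552.20 + $9,262.88 + $66,068.85 = $204,883.93.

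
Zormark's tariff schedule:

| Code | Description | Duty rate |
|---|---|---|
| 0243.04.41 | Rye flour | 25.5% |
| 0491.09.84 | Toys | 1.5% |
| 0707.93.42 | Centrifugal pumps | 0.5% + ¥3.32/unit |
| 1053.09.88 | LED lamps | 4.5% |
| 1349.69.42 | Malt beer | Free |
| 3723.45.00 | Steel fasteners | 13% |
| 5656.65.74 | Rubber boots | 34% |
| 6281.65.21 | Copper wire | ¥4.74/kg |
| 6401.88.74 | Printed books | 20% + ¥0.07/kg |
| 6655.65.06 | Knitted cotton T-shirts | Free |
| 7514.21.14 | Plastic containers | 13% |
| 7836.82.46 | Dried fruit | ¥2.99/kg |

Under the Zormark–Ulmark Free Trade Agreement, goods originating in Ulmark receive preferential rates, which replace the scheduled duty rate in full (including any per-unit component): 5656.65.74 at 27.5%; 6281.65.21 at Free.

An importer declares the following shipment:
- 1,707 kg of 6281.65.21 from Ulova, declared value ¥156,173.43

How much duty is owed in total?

¥8,091.18

Line 1 (6281.65.21, Ulova, 1,707 kg, ¥156,173.43):
Base rate for 6281.65.21 is ¥4.74/kg.
6281.65.21 has an FTA preferential rate, but origin Ulova is not Ulmark; base rate stands.
Duty = 1,707 × ¥4.74 = ¥8,091.18.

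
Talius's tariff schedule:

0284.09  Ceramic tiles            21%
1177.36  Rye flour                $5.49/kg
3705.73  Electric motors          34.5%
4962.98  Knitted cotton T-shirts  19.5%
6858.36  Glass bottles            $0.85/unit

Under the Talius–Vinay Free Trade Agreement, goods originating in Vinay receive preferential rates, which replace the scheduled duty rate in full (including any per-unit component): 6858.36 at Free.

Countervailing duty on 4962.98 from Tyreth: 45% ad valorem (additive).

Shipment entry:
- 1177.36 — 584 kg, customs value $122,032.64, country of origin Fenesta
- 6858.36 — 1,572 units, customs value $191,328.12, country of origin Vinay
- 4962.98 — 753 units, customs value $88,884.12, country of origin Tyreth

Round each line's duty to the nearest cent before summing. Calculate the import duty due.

$60,536.42

Line 1 (1177.36, Fenesta, 584 kg, $122,032.64):
Base rate for 1177.36 is $5.49/kg.
Duty = 584 × $5.49 = $3,206.16.
Line 2 (6858.36, Vinay, 1,572 units, $191,328.12):
Base rate for 6858.36 is $0.85/unit.
Origin Vinay qualifies under the Talius–Vinay agreement and 6858.36 is covered: preferential rate Free applies instead.
Duty = $191,328.12 × 0% = $0.00.
Line 3 (4962.98, Tyreth, 753 units, $88,884.12):
Base rate for 4962.98 is 19.5%.
Additional duty on 4962.98 from Tyreth: +45%. Applied ad valorem rate: 19.5% + 45% = 64.5%.
Duty = $88,884.12 × 64.5% = $57,330.26.
Total = $3,206.16 + $0.00 + $57,330.26 = $60,536.42.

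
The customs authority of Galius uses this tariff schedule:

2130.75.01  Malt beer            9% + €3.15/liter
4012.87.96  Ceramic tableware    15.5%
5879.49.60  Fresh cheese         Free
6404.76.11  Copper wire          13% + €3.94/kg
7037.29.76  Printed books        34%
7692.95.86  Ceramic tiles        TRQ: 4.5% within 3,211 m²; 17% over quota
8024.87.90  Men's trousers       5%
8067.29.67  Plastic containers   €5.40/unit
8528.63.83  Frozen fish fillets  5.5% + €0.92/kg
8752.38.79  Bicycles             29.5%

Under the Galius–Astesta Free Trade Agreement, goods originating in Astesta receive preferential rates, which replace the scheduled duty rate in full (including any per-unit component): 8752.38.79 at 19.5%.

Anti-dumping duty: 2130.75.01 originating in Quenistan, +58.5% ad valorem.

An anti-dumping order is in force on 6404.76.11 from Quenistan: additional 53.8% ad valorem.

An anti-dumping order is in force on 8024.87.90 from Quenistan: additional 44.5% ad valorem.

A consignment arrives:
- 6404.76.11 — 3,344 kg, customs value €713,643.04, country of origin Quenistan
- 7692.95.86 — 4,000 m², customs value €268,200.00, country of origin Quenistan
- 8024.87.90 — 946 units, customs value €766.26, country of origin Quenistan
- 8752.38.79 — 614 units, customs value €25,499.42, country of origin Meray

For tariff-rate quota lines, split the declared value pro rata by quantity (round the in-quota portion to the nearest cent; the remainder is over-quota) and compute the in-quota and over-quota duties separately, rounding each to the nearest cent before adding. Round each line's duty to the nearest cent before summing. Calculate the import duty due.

Line 1 (6404.76.11, Quenistan, 3,344 kg, €713,643.04):
Base rate for 6404.76.11 is 13% + €3.94/kg.
Additional duty on 6404.76.11 from Quenistan: +53.8%. Applied ad valorem rate: 13% + 53.8% = 66.8%.
Duty = €713,643.04 × 66.8% + 3,344 × €3.94 = €489,888.91.
Line 2 (7692.95.86, Quenistan, 4,000 m², €268,200.00):
Code 7692.95.86 is under a tariff-rate quota (threshold 3,211 m²). In-quota: 3,211 m² at 4.5%; over-quota: 789 m² at 17%.
Pro-rata value split: in-quota = €268,200.00 × 3,211/4,000 = €215,297.55; over-quota = €268,200.00 − €215,297.55 = €52,902.45.
In-quota duty = €215,297.55 × 4.5% = €9,688.39. Over-quota duty = €52,902.45 × 17% = €8,993.42.
Line duty = €9,688.39 + €8,993.42 = €18,681.81.
Line 3 (8024.87.90, Quenistan, 946 units, €766.26):
Base rate for 8024.87.90 is 5%.
Additional duty on 8024.87.90 from Quenistan: +44.5%. Applied ad valorem rate: 5% + 44.5% = 49.5%.
Duty = €766.26 × 49.5% = €379.30.
Line 4 (8752.38.79, Meray, 614 units, €25,499.42):
Base rate for 8752.38.79 is 29.5%.
8752.38.79 has an FTA preferential rate, but origin Meray is not Astesta; base rate stands.
Duty = €25,499.42 × 29.5% = €7,522.33.
Total = €489,888.91 + €18,681.81 + €379.30 + €7,522.33 = €516,472.35.

€516,472.35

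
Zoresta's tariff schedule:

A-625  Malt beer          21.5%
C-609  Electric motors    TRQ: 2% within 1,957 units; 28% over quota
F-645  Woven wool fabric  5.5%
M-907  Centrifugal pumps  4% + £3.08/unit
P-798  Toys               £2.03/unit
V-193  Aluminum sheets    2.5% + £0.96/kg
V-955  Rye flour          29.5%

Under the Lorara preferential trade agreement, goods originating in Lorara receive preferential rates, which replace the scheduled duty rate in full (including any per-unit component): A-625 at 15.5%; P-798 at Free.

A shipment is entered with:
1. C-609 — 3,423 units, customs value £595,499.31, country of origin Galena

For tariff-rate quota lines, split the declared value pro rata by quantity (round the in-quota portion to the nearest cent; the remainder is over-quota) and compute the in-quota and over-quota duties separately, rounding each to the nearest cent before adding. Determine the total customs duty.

£78,220.40

Line 1 (C-609, Galena, 3,423 units, £595,499.31):
Code C-609 is under a tariff-rate quota (threshold 1,957 units). In-quota: 1,957 units at 2%; over-quota: 1,466 units at 28%.
Pro-rata value split: in-quota = £595,499.31 × 1,957/3,423 = £340,459.29; over-quota = £595,499.31 − £340,459.29 = £255,040.02.
In-quota duty = £340,459.29 × 2% = £6,809.19. Over-quota duty = £255,040.02 × 28% = £71,411.21.
Line duty = £6,809.19 + £71,411.21 = £78,220.40.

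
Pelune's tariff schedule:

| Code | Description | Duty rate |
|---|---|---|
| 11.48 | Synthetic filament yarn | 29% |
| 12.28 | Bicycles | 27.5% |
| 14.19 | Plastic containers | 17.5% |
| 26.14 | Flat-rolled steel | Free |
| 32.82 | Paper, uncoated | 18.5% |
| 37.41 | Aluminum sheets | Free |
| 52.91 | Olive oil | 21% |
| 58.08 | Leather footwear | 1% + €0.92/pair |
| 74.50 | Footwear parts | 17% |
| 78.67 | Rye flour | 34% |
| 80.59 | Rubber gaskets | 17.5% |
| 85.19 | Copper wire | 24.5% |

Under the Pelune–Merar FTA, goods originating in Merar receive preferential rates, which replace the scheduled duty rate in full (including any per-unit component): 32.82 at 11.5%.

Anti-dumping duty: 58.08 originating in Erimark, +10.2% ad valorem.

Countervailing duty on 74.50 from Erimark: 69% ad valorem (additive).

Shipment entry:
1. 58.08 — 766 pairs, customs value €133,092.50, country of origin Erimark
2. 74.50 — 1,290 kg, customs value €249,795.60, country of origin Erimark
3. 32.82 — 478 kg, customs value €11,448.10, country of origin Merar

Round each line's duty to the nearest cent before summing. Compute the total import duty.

€231,751.83

Line 1 (58.08, Erimark, 766 pairs, €133,092.50):
Base rate for 58.08 is 1% + €0.92/pair.
Additional duty on 58.08 from Erimark: +10.2%. Applied ad valorem rate: 1% + 10.2% = 11.2%.
Duty = €133,092.50 × 11.2% + 766 × €0.92 = €15,611.08.
Line 2 (74.50, Erimark, 1,290 kg, €249,795.60):
Base rate for 74.50 is 17%.
Additional duty on 74.50 from Erimark: +69%. Applied ad valorem rate: 17% + 69% = 86%.
Duty = €249,795.60 × 86% = €214,824.22.
Line 3 (32.82, Merar, 478 kg, €11,448.10):
Base rate for 32.82 is 18.5%.
Origin Merar qualifies under the Pelune–Merar agreement and 32.82 is covered: preferential rate 11.5% applies instead.
Duty = €11,448.10 × 11.5% = €1,316.53.
Total = €15,611.08 + €214,824.22 + €1,316.53 = €231,751.83.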